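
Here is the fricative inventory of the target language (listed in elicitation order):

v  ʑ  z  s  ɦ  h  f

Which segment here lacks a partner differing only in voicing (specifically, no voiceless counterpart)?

/ʑ/

Labiodental: /f/ ~ /v/
Alveolar: /s/ ~ /z/
Glottal: /h/ ~ /ɦ/
Alveolo-palatal: only /ʑ/ (voiced); no voiceless partner.
So /ʑ/ is the unpaired segment.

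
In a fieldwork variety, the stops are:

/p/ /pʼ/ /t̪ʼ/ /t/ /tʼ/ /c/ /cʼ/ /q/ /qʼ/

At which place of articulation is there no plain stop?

Plain: /p/ (bilabial), /t/ (alveolar), /c/ (palatal), /q/ (uvular).
Ejective: /pʼ/ (bilabial), /t̪ʼ/ (dental), /tʼ/ (alveolar), /cʼ/ (palatal), /qʼ/ (uvular).
Every place of articulation has a plain member except dental, where /t̪/ would be expected.

dental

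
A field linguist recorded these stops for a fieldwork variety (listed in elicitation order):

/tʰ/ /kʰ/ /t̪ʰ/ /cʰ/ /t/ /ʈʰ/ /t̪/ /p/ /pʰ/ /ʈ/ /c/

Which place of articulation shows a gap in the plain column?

velar

bilabial: plain /p/, aspirated /pʰ/.
dental: plain /t̪/, aspirated /t̪ʰ/.
alveolar: plain /t/, aspirated /tʰ/.
retroflex: plain /ʈ/, aspirated /ʈʰ/.
palatal: plain /c/, aspirated /cʰ/.
velar: plain —, aspirated /kʰ/.
Every place of articulation has a plain member except velar, where /k/ would be expected.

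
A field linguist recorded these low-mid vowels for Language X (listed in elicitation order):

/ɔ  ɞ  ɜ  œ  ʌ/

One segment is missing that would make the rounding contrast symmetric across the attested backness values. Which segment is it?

/ɛ/

backness          unrounded  rounded 
front             —         œ       
central           ɜ         ɞ       
back              ʌ         ɔ       
The front row has no unrounded member, so the gap is the front unrounded vowel /ɛ/.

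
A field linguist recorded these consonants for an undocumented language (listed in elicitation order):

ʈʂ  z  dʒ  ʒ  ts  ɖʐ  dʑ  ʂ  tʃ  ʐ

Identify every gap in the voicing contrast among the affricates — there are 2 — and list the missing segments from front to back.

/dz/, /tɕ/

Voiceless: /ts/ (alveolar), /tʃ/ (postalveolar), /ʈʂ/ (retroflex).
Voiced: /dʒ/ (postalveolar), /ɖʐ/ (retroflex), /dʑ/ (alveolo-palatal).
Gaps, from front to back: alveolar lacks voiced (/dz/); alveolo-palatal lacks voiceless (/tɕ/).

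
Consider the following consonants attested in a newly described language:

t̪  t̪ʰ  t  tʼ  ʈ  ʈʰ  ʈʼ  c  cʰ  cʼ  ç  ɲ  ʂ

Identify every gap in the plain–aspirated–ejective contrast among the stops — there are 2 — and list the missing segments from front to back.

/t̪ʼ/, /tʰ/

place of articulation  plain     aspirated  ejective
dental            t̪        t̪ʰ       —       
alveolar          t         —         tʼ      
retroflex         ʈ         ʈʰ        ʈʼ      
palatal           c         cʰ        cʼ      
Gaps, from front to back: dental lacks ejective (/t̪ʼ/); alveolar lacks aspirated (/tʰ/).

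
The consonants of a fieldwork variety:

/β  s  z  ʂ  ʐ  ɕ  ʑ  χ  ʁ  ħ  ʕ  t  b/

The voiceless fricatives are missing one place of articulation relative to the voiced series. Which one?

bilabial

Voiceless: /s/ (alveolar), /ʂ/ (retroflex), /ɕ/ (alveolo-palatal), /χ/ (uvular), /ħ/ (pharyngeal).
Voiced: /β/ (bilabial), /z/ (alveolar), /ʐ/ (retroflex), /ʑ/ (alveolo-palatal), /ʁ/ (uvular), /ʕ/ (pharyngeal).
Every place of articulation has a voiceless member except bilabial, where /ɸ/ would be expected.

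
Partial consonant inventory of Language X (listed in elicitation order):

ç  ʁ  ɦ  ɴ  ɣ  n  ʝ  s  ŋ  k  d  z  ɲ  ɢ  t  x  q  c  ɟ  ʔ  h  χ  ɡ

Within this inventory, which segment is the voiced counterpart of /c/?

/c/ is a voiceless palatal stop.
The voiced counterpart is a voiced palatal stop — in this inventory, /ɟ/.

/ɟ/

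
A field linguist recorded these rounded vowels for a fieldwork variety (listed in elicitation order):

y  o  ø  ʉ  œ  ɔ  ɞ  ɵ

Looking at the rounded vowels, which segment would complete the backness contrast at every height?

Front: /y/ (high), /ø/ (high-mid), /œ/ (low-mid).
Central: /ʉ/ (high), /ɵ/ (high-mid), /ɞ/ (low-mid).
Back: /o/ (high-mid), /ɔ/ (low-mid).
The high row has no back member, so the gap is the high back rounded vowel /u/.

/u/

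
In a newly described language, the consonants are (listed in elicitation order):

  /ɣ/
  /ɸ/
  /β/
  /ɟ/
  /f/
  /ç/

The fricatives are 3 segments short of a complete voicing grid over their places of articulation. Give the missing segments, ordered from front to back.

place of articulation  voiceless  voiced  
bilabial          ɸ         β       
labiodental       f         —       
palatal           ç         —       
velar             —         ɣ       
Gaps, from front to back: labiodental lacks voiced (/v/); palatal lacks voiced (/ʝ/); velar lacks voiceless (/x/).

/v/, /ʝ/, /x/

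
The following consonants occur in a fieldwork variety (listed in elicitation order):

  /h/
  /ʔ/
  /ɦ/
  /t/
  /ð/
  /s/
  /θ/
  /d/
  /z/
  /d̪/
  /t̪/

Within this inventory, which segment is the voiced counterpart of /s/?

/z/

/s/ is a voiceless alveolar fricative.
The voiced counterpart is a voiced alveolar fricative — in this inventory, /z/.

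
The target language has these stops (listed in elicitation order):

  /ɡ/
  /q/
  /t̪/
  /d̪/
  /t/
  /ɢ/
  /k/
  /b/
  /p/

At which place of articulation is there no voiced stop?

alveolar

bilabial: voiceless /p/, voiced /b/.
dental: voiceless /t̪/, voiced /d̪/.
alveolar: voiceless /t/, voiced —.
velar: voiceless /k/, voiced /ɡ/.
uvular: voiceless /q/, voiced /ɢ/.
Every place of articulation has a voiced member except alveolar, where /d/ would be expected.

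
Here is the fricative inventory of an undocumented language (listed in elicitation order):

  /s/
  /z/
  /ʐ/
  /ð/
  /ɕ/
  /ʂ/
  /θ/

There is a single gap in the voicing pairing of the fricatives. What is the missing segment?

Voiceless: /θ/ (dental), /s/ (alveolar), /ʂ/ (retroflex), /ɕ/ (alveolo-palatal).
Voiced: /ð/ (dental), /z/ (alveolar), /ʐ/ (retroflex).
The alveolo-palatal row has no voiced member, so the gap is the voiced alveolo-palatal fricative /ʑ/.

/ʑ/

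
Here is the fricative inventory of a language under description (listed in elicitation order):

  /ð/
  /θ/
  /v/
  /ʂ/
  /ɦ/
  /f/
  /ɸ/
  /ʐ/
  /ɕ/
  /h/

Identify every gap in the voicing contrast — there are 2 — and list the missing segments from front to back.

bilabial: voiceless /ɸ/, voiced —.
labiodental: voiceless /f/, voiced /v/.
dental: voiceless /θ/, voiced /ð/.
retroflex: voiceless /ʂ/, voiced /ʐ/.
alveolo-palatal: voiceless /ɕ/, voiced —.
glottal: voiceless /h/, voiced /ɦ/.
Gaps, from front to back: bilabial lacks voiced (/β/); alveolo-palatal lacks voiced (/ʑ/).

/β/, /ʑ/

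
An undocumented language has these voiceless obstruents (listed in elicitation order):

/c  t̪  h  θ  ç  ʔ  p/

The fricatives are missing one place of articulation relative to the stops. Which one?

bilabial

bilabial: stop /p/, fricative —.
dental: stop /t̪/, fricative /θ/.
palatal: stop /c/, fricative /ç/.
glottal: stop /ʔ/, fricative /h/.
Every place of articulation has a fricative member except bilabial, where /ɸ/ would be expected.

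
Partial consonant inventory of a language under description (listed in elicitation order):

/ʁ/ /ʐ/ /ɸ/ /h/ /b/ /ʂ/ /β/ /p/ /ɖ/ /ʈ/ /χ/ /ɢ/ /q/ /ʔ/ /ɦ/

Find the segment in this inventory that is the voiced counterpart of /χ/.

/ʁ/

/χ/ is a voiceless uvular fricative.
The voiced counterpart is a voiced uvular fricative — in this inventory, /ʁ/.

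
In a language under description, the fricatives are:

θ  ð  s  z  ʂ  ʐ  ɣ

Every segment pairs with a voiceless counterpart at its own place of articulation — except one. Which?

Dental: /θ/ ~ /ð/
Alveolar: /s/ ~ /z/
Retroflex: /ʂ/ ~ /ʐ/
Velar: only /ɣ/ (voiced); no voiceless partner.
So /ɣ/ is the unpaired segment.

/ɣ/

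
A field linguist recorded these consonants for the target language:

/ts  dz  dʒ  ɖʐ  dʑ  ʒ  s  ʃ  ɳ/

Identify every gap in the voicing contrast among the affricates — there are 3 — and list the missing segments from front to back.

alveolar: voiceless /ts/, voiced /dz/.
postalveolar: voiceless —, voiced /dʒ/.
retroflex: voiceless —, voiced /ɖʐ/.
alveolo-palatal: voiceless —, voiced /dʑ/.
Gaps, from front to back: postalveolar lacks voiceless (/tʃ/); retroflex lacks voiceless (/ʈʂ/); alveolo-palatal lacks voiceless (/tɕ/).

/tʃ/, /ʈʂ/, /tɕ/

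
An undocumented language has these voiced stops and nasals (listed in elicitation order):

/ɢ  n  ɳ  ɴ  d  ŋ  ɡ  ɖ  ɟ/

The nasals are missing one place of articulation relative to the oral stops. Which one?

place of articulation  oral stop  nasal   
alveolar          d         n       
retroflex         ɖ         ɳ       
palatal           ɟ         —       
velar             ɡ         ŋ       
uvular            ɢ         ɴ       
Every place of articulation has a nasal member except palatal, where /ɲ/ would be expected.

palatal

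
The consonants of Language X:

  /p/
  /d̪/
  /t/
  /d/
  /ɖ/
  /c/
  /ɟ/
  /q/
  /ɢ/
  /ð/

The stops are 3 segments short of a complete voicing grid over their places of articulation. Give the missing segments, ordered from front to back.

/b/, /t̪/, /ʈ/

bilabial: voiceless /p/, voiced —.
dental: voiceless —, voiced /d̪/.
alveolar: voiceless /t/, voiced /d/.
retroflex: voiceless —, voiced /ɖ/.
palatal: voiceless /c/, voiced /ɟ/.
uvular: voiceless /q/, voiced /ɢ/.
Gaps, from front to back: bilabial lacks voiced (/b/); dental lacks voiceless (/t̪/); retroflex lacks voiceless (/ʈ/).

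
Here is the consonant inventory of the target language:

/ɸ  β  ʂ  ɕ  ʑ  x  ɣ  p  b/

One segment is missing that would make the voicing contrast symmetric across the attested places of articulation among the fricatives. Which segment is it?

bilabial: voiceless /ɸ/, voiced /β/.
retroflex: voiceless /ʂ/, voiced —.
alveolo-palatal: voiceless /ɕ/, voiced /ʑ/.
velar: voiceless /x/, voiced /ɣ/.
The retroflex row has no voiced member, so the gap is the voiced retroflex fricative /ʐ/.

/ʐ/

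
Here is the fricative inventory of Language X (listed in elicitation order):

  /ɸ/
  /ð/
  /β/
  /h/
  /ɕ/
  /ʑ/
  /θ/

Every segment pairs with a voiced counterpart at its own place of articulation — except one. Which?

Bilabial: /ɸ/ ~ /β/
Dental: /θ/ ~ /ð/
Alveolo-palatal: /ɕ/ ~ /ʑ/
Glottal: only /h/ (voiceless); no voiced partner.
So /h/ is the unpaired segment.

/h/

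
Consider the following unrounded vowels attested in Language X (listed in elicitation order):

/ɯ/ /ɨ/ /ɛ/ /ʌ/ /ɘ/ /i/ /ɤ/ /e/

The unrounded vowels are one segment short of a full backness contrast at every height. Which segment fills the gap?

/ɜ/

Front: /i/ (high), /e/ (high-mid), /ɛ/ (low-mid).
Central: /ɨ/ (high), /ɘ/ (high-mid).
Back: /ɯ/ (high), /ɤ/ (high-mid), /ʌ/ (low-mid).
The low-mid row has no central member, so the gap is the low-mid central unrounded vowel /ɜ/.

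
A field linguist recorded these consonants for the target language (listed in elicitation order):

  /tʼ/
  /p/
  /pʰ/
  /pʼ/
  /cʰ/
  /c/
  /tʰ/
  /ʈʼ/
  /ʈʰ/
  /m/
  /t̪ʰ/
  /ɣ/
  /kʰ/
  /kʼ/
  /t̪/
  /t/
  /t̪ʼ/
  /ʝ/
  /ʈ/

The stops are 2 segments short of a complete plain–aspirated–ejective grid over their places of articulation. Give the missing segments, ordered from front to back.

bilabial: plain /p/, aspirated /pʰ/, ejective /pʼ/.
dental: plain /t̪/, aspirated /t̪ʰ/, ejective /t̪ʼ/.
alveolar: plain /t/, aspirated /tʰ/, ejective /tʼ/.
retroflex: plain /ʈ/, aspirated /ʈʰ/, ejective /ʈʼ/.
palatal: plain /c/, aspirated /cʰ/, ejective —.
velar: plain —, aspirated /kʰ/, ejective /kʼ/.
Gaps, from front to back: palatal lacks ejective (/cʼ/); velar lacks plain (/k/).

/cʼ/, /k/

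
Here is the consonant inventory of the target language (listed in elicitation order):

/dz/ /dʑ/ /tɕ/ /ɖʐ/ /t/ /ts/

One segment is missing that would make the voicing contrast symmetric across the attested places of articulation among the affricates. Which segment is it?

Voiceless: /ts/ (alveolar), /tɕ/ (alveolo-palatal).
Voiced: /dz/ (alveolar), /ɖʐ/ (retroflex), /dʑ/ (alveolo-palatal).
The retroflex row has no voiceless member, so the gap is the voiceless retroflex affricate /ʈʂ/.

/ʈʂ/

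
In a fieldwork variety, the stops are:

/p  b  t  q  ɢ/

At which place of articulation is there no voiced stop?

bilabial: voiceless /p/, voiced /b/.
alveolar: voiceless /t/, voiced —.
uvular: voiceless /q/, voiced /ɢ/.
Every place of articulation has a voiced member except alveolar, where /d/ would be expected.

alveolar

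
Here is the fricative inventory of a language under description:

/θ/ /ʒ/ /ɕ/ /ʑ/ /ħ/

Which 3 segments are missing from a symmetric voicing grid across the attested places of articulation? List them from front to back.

/ð/, /ʃ/, /ʕ/

dental: voiceless /θ/, voiced —.
postalveolar: voiceless —, voiced /ʒ/.
alveolo-palatal: voiceless /ɕ/, voiced /ʑ/.
pharyngeal: voiceless /ħ/, voiced —.
Gaps, from front to back: dental lacks voiced (/ð/); postalveolar lacks voiceless (/ʃ/); pharyngeal lacks voiced (/ʕ/).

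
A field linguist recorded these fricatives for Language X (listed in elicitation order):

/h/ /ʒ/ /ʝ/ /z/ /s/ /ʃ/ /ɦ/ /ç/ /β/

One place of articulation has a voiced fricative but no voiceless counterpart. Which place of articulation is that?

bilabial: voiceless —, voiced /β/.
alveolar: voiceless /s/, voiced /z/.
postalveolar: voiceless /ʃ/, voiced /ʒ/.
palatal: voiceless /ç/, voiced /ʝ/.
glottal: voiceless /h/, voiced /ɦ/.
Every place of articulation has a voiceless member except bilabial, where /ɸ/ would be expected.

bilabial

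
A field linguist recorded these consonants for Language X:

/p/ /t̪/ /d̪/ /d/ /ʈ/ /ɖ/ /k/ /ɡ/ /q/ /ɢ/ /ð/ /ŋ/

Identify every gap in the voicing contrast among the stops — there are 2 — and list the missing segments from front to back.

Voiceless: /p/ (bilabial), /t̪/ (dental), /ʈ/ (retroflex), /k/ (velar), /q/ (uvular).
Voiced: /d̪/ (dental), /d/ (alveolar), /ɖ/ (retroflex), /ɡ/ (velar), /ɢ/ (uvular).
Gaps, from front to back: bilabial lacks voiced (/b/); alveolar lacks voiceless (/t/).

/b/, /t/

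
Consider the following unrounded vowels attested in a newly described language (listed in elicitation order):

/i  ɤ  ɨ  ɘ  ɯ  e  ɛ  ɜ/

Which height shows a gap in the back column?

low-mid

height            front     central   back    
high              i         ɨ         ɯ       
high-mid          e         ɘ         ɤ       
low-mid           ɛ         ɜ         —       
Every height has a back member except low-mid, where /ʌ/ would be expected.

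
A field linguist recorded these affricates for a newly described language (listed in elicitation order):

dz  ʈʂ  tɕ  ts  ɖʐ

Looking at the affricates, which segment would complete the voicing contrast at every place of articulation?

alveolar: voiceless /ts/, voiced /dz/.
retroflex: voiceless /ʈʂ/, voiced /ɖʐ/.
alveolo-palatal: voiceless /tɕ/, voiced —.
The alveolo-palatal row has no voiced member, so the gap is the voiced alveolo-palatal affricate /dʑ/.

/dʑ/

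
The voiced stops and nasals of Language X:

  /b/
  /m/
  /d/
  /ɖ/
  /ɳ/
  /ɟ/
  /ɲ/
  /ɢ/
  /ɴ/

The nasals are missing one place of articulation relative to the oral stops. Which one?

alveolar

bilabial: oral stop /b/, nasal /m/.
alveolar: oral stop /d/, nasal —.
retroflex: oral stop /ɖ/, nasal /ɳ/.
palatal: oral stop /ɟ/, nasal /ɲ/.
uvular: oral stop /ɢ/, nasal /ɴ/.
Every place of articulation has a nasal member except alveolar, where /n/ would be expected.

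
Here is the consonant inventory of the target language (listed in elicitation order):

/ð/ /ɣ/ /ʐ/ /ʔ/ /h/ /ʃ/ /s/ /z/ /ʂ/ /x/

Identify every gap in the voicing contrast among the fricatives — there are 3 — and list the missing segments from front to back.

/θ/, /ʒ/, /ɦ/

dental: voiceless —, voiced /ð/.
alveolar: voiceless /s/, voiced /z/.
postalveolar: voiceless /ʃ/, voiced —.
retroflex: voiceless /ʂ/, voiced /ʐ/.
velar: voiceless /x/, voiced /ɣ/.
glottal: voiceless /h/, voiced —.
Gaps, from front to back: dental lacks voiceless (/θ/); postalveolar lacks voiced (/ʒ/); glottal lacks voiced (/ɦ/).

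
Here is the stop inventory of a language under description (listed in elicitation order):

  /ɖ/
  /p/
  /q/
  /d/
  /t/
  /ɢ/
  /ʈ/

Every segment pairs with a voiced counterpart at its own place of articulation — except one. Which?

Alveolar: /t/ ~ /d/
Retroflex: /ʈ/ ~ /ɖ/
Uvular: /q/ ~ /ɢ/
Bilabial: only /p/ (voiceless); no voiced partner.
So /p/ is the unpaired segment.

/p/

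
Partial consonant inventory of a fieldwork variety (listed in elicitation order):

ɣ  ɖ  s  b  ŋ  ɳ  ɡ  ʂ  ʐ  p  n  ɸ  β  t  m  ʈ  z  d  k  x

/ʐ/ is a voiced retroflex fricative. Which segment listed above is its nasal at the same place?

/ɳ/

The nasal at the same place is a retroflex nasal — in this inventory, /ɳ/.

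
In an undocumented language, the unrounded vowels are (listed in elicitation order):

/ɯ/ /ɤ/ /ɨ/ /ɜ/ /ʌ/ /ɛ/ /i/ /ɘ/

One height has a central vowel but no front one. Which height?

Front: /i/ (high), /ɛ/ (low-mid).
Central: /ɨ/ (high), /ɘ/ (high-mid), /ɜ/ (low-mid).
Back: /ɯ/ (high), /ɤ/ (high-mid), /ʌ/ (low-mid).
Every height has a front member except high-mid, where /e/ would be expected.

high-mid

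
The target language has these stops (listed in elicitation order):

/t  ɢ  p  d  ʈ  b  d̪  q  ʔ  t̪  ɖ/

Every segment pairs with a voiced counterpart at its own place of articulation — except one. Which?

Bilabial: /p/ ~ /b/
Dental: /t̪/ ~ /d̪/
Alveolar: /t/ ~ /d/
Retroflex: /ʈ/ ~ /ɖ/
Uvular: /q/ ~ /ɢ/
Glottal: only /ʔ/ (voiceless); no voiced partner.
So /ʔ/ is the unpaired segment.

/ʔ/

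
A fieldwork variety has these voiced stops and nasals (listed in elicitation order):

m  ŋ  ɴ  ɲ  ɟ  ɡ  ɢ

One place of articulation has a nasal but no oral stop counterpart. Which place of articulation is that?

place of articulation  oral stop  nasal   
bilabial          —         m       
palatal           ɟ         ɲ       
velar             ɡ         ŋ       
uvular            ɢ         ɴ       
Every place of articulation has an oral stop member except bilabial, where /b/ would be expected.

bilabial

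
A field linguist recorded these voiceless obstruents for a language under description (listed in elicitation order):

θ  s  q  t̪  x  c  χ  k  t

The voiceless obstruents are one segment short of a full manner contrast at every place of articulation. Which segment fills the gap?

place of articulation  stop      fricative
dental            t̪        θ       
alveolar          t         s       
palatal           c         —       
velar             k         x       
uvular            q         χ       
The palatal row has no fricative member, so the gap is the palatal fricative /ç/.

/ç/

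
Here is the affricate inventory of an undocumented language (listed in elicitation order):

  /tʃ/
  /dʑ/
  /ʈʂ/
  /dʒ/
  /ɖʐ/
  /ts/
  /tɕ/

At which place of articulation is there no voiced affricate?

alveolar

alveolar: voiceless /ts/, voiced —.
postalveolar: voiceless /tʃ/, voiced /dʒ/.
retroflex: voiceless /ʈʂ/, voiced /ɖʐ/.
alveolo-palatal: voiceless /tɕ/, voiced /dʑ/.
Every place of articulation has a voiced member except alveolar, where /dz/ would be expected.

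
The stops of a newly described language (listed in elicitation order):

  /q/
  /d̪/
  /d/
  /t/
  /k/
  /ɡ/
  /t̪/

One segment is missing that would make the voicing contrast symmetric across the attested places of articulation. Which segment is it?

/ɢ/

dental: voiceless /t̪/, voiced /d̪/.
alveolar: voiceless /t/, voiced /d/.
velar: voiceless /k/, voiced /ɡ/.
uvular: voiceless /q/, voiced —.
The uvular row has no voiced member, so the gap is the voiced uvular stop /ɢ/.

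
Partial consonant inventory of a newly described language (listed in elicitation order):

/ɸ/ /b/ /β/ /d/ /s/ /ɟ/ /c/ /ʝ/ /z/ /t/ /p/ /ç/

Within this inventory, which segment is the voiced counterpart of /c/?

/ɟ/

/c/ is a voiceless palatal stop.
The voiced counterpart is a voiced palatal stop — in this inventory, /ɟ/.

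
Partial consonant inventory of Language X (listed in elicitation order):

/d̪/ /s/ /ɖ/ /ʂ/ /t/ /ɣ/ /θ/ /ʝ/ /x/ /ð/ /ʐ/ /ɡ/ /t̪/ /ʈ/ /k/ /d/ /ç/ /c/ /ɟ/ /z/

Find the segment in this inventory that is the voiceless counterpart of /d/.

/d/ is a voiced alveolar stop.
The voiceless counterpart is a voiceless alveolar stop — in this inventory, /t/.

/t/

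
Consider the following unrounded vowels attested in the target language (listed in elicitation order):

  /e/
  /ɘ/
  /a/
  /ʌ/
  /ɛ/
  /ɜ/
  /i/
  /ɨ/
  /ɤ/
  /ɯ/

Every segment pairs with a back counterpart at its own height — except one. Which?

High: /i/ ~ /ɨ/ ~ /ɯ/
High-mid: /e/ ~ /ɘ/ ~ /ɤ/
Low-mid: /ɛ/ ~ /ɜ/ ~ /ʌ/
Low: only /a/ (front); no back partner.
So /a/ is the unpaired segment.

/a/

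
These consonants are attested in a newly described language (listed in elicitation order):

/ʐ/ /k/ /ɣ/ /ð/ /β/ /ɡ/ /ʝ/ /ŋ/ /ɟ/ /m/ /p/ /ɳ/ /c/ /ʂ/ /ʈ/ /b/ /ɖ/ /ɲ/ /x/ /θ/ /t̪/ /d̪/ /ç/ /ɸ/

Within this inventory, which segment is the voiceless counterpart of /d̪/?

/t̪/

/d̪/ is a voiced dental stop.
The voiceless counterpart is a voiceless dental stop — in this inventory, /t̪/.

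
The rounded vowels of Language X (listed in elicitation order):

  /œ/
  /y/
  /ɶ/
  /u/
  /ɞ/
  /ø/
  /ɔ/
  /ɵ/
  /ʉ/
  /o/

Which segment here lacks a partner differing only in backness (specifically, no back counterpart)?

High: /y/ ~ /ʉ/ ~ /u/
High-mid: /ø/ ~ /ɵ/ ~ /o/
Low-mid: /œ/ ~ /ɞ/ ~ /ɔ/
Low: only /ɶ/ (front); no back partner.
So /ɶ/ is the unpaired segment.

/ɶ/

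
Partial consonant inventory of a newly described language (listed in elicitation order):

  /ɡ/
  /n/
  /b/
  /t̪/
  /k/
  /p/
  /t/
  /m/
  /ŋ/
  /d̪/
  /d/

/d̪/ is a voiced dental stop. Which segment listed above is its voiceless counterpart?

The voiceless counterpart is a voiceless dental stop — in this inventory, /t̪/.

/t̪/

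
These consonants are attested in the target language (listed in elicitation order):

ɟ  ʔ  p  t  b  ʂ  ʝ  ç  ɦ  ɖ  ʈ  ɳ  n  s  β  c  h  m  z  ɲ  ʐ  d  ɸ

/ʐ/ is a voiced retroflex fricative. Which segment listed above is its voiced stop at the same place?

The voiced stop at the same place is a voiced retroflex stop — in this inventory, /ɖ/.

/ɖ/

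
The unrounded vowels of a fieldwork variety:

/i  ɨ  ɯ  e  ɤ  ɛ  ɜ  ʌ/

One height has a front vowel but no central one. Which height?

high: front /i/, central /ɨ/, back /ɯ/.
high-mid: front /e/, central —, back /ɤ/.
low-mid: front /ɛ/, central /ɜ/, back /ʌ/.
Every height has a central member except high-mid, where /ɘ/ would be expected.

high-mid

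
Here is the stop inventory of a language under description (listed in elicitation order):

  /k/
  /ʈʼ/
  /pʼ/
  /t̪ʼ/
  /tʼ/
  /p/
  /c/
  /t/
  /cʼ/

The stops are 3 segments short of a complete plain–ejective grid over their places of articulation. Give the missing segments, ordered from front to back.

/t̪/, /ʈ/, /kʼ/

bilabial: plain /p/, ejective /pʼ/.
dental: plain —, ejective /t̪ʼ/.
alveolar: plain /t/, ejective /tʼ/.
retroflex: plain —, ejective /ʈʼ/.
palatal: plain /c/, ejective /cʼ/.
velar: plain /k/, ejective —.
Gaps, from front to back: dental lacks plain (/t̪/); retroflex lacks plain (/ʈ/); velar lacks ejective (/kʼ/).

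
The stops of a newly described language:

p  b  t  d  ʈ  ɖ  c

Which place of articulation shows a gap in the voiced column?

palatal

bilabial: voiceless /p/, voiced /b/.
alveolar: voiceless /t/, voiced /d/.
retroflex: voiceless /ʈ/, voiced /ɖ/.
palatal: voiceless /c/, voiced —.
Every place of articulation has a voiced member except palatal, where /ɟ/ would be expected.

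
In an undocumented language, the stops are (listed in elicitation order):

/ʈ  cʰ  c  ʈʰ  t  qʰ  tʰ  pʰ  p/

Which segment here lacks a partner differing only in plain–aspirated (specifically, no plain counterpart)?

Bilabial: /p/ ~ /pʰ/
Alveolar: /t/ ~ /tʰ/
Retroflex: /ʈ/ ~ /ʈʰ/
Palatal: /c/ ~ /cʰ/
Uvular: only /qʰ/ (aspirated); no plain partner.
So /qʰ/ is the unpaired segment.

/qʰ/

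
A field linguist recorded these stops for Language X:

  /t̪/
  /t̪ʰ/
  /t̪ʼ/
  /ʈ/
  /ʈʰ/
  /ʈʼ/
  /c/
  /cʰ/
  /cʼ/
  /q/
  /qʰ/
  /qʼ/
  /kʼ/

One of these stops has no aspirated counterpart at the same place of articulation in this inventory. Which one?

/kʼ/

Dental: /t̪/ ~ /t̪ʰ/ ~ /t̪ʼ/
Retroflex: /ʈ/ ~ /ʈʰ/ ~ /ʈʼ/
Palatal: /c/ ~ /cʰ/ ~ /cʼ/
Uvular: /q/ ~ /qʰ/ ~ /qʼ/
Velar: only /kʼ/ (ejective); no aspirated partner.
So /kʼ/ is the unpaired segment.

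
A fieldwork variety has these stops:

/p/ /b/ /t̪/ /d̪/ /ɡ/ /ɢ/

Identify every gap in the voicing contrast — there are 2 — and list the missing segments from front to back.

/k/, /q/

Voiceless: /p/ (bilabial), /t̪/ (dental).
Voiced: /b/ (bilabial), /d̪/ (dental), /ɡ/ (velar), /ɢ/ (uvular).
Gaps, from front to back: velar lacks voiceless (/k/); uvular lacks voiceless (/q/).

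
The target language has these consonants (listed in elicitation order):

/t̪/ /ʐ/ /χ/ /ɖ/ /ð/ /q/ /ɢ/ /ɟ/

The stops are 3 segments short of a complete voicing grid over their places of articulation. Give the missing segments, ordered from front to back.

dental: voiceless /t̪/, voiced —.
retroflex: voiceless —, voiced /ɖ/.
palatal: voiceless —, voiced /ɟ/.
uvular: voiceless /q/, voiced /ɢ/.
Gaps, from front to back: dental lacks voiced (/d̪/); retroflex lacks voiceless (/ʈ/); palatal lacks voiceless (/c/).

/d̪/, /ʈ/, /c/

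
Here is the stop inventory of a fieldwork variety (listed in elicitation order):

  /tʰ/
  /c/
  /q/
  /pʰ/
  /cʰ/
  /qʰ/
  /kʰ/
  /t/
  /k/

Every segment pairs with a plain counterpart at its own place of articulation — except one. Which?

Alveolar: /t/ ~ /tʰ/
Palatal: /c/ ~ /cʰ/
Velar: /k/ ~ /kʰ/
Uvular: /q/ ~ /qʰ/
Bilabial: only /pʰ/ (aspirated); no plain partner.
So /pʰ/ is the unpaired segment.

/pʰ/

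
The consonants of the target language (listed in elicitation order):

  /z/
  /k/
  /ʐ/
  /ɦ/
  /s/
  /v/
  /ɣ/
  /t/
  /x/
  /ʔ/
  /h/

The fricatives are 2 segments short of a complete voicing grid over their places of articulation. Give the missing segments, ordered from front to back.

/f/, /ʂ/

place of articulation  voiceless  voiced  
labiodental       —         v       
alveolar          s         z       
retroflex         —         ʐ       
velar             x         ɣ       
glottal           h         ɦ       
Gaps, from front to back: labiodental lacks voiceless (/f/); retroflex lacks voiceless (/ʂ/).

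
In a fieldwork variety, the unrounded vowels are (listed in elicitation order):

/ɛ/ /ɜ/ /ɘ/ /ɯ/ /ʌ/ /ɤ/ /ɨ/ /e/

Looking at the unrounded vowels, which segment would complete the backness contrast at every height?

high: front —, central /ɨ/, back /ɯ/.
high-mid: front /e/, central /ɘ/, back /ɤ/.
low-mid: front /ɛ/, central /ɜ/, back /ʌ/.
The high row has no front member, so the gap is the high front unrounded vowel /i/.

/i/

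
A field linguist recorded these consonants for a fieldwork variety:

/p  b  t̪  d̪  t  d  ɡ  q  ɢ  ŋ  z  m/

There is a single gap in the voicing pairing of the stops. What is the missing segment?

bilabial: voiceless /p/, voiced /b/.
dental: voiceless /t̪/, voiced /d̪/.
alveolar: voiceless /t/, voiced /d/.
velar: voiceless —, voiced /ɡ/.
uvular: voiceless /q/, voiced /ɢ/.
The velar row has no voiceless member, so the gap is the voiceless velar stop /k/.

/k/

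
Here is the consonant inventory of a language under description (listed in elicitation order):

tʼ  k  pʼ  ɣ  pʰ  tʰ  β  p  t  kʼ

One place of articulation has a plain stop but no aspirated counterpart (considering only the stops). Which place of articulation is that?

velar

bilabial: plain /p/, aspirated /pʰ/, ejective /pʼ/.
alveolar: plain /t/, aspirated /tʰ/, ejective /tʼ/.
velar: plain /k/, aspirated —, ejective /kʼ/.
Every place of articulation has an aspirated member except velar, where /kʰ/ would be expected.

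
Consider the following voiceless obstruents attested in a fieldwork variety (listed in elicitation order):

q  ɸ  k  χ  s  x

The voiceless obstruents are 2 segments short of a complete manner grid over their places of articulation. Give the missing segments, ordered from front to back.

Stop: /k/ (velar), /q/ (uvular).
Fricative: /ɸ/ (bilabial), /s/ (alveolar), /x/ (velar), /χ/ (uvular).
Gaps, from front to back: bilabial lacks stop (/p/); alveolar lacks stop (/t/).

/p/, /t/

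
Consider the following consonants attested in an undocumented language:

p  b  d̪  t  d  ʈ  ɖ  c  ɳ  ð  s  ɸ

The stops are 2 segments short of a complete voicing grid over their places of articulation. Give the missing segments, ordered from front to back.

bilabial: voiceless /p/, voiced /b/.
dental: voiceless —, voiced /d̪/.
alveolar: voiceless /t/, voiced /d/.
retroflex: voiceless /ʈ/, voiced /ɖ/.
palatal: voiceless /c/, voiced —.
Gaps, from front to back: dental lacks voiceless (/t̪/); palatal lacks voiced (/ɟ/).

/t̪/, /ɟ/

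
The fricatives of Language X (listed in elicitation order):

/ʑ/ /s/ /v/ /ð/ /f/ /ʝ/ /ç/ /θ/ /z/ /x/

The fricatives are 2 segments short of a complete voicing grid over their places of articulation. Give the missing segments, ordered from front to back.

/ɕ/, /ɣ/

Voiceless: /f/ (labiodental), /θ/ (dental), /s/ (alveolar), /ç/ (palatal), /x/ (velar).
Voiced: /v/ (labiodental), /ð/ (dental), /z/ (alveolar), /ʑ/ (alveolo-palatal), /ʝ/ (palatal).
Gaps, from front to back: alveolo-palatal lacks voiceless (/ɕ/); velar lacks voiced (/ɣ/).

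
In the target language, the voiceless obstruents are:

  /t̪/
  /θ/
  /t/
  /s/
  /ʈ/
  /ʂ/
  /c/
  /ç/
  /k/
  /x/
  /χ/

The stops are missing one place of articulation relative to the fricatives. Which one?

Stop: /t̪/ (dental), /t/ (alveolar), /ʈ/ (retroflex), /c/ (palatal), /k/ (velar).
Fricative: /θ/ (dental), /s/ (alveolar), /ʂ/ (retroflex), /ç/ (palatal), /x/ (velar), /χ/ (uvular).
Every place of articulation has a stop member except uvular, where /q/ would be expected.

uvular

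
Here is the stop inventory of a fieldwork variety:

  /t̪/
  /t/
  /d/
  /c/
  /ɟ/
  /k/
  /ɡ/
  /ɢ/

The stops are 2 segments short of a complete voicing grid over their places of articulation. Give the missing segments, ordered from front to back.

/d̪/, /q/

place of articulation  voiceless  voiced  
dental            t̪        —       
alveolar          t         d       
palatal           c         ɟ       
velar             k         ɡ       
uvular            —         ɢ       
Gaps, from front to back: dental lacks voiced (/d̪/); uvular lacks voiceless (/q/).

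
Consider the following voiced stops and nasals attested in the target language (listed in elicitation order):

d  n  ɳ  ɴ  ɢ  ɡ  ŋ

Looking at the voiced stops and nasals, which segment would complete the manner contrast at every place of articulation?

/ɖ/

alveolar: oral stop /d/, nasal /n/.
retroflex: oral stop —, nasal /ɳ/.
velar: oral stop /ɡ/, nasal /ŋ/.
uvular: oral stop /ɢ/, nasal /ɴ/.
The retroflex row has no oral stop member, so the gap is the retroflex oral stop /ɖ/.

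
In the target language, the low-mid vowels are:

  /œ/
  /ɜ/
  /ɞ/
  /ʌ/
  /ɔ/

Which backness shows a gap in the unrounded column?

front: unrounded —, rounded /œ/.
central: unrounded /ɜ/, rounded /ɞ/.
back: unrounded /ʌ/, rounded /ɔ/.
Every backness has an unrounded member except front, where /ɛ/ would be expected.

front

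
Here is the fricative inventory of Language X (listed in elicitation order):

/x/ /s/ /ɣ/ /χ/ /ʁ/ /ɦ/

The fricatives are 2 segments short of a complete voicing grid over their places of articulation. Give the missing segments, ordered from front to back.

/z/, /h/

Voiceless: /s/ (alveolar), /x/ (velar), /χ/ (uvular).
Voiced: /ɣ/ (velar), /ʁ/ (uvular), /ɦ/ (glottal).
Gaps, from front to back: alveolar lacks voiced (/z/); glottal lacks voiceless (/h/).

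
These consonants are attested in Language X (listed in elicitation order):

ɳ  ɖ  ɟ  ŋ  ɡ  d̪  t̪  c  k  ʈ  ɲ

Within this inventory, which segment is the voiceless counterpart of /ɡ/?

/ɡ/ is a voiced velar stop.
The voiceless counterpart is a voiceless velar stop — in this inventory, /k/.

/k/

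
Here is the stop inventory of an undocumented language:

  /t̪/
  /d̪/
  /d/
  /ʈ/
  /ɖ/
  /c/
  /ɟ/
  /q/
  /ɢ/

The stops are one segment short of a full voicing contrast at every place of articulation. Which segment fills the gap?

dental: voiceless /t̪/, voiced /d̪/.
alveolar: voiceless —, voiced /d/.
retroflex: voiceless /ʈ/, voiced /ɖ/.
palatal: voiceless /c/, voiced /ɟ/.
uvular: voiceless /q/, voiced /ɢ/.
The alveolar row has no voiceless member, so the gap is the voiceless alveolar stop /t/.

/t/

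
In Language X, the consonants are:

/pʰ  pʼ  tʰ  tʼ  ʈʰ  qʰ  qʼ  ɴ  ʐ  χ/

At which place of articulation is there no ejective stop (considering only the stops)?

retroflex

bilabial: aspirated /pʰ/, ejective /pʼ/.
alveolar: aspirated /tʰ/, ejective /tʼ/.
retroflex: aspirated /ʈʰ/, ejective —.
uvular: aspirated /qʰ/, ejective /qʼ/.
Every place of articulation has an ejective member except retroflex, where /ʈʼ/ would be expected.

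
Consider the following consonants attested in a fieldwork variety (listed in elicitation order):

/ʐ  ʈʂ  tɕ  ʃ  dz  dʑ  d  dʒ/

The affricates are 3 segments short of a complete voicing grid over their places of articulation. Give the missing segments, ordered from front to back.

place of articulation  voiceless  voiced  
alveolar          —         dz      
postalveolar      —         dʒ      
retroflex         ʈʂ        —       
alveolo-palatal   tɕ        dʑ      
Gaps, from front to back: alveolar lacks voiceless (/ts/); postalveolar lacks voiceless (/tʃ/); retroflex lacks voiced (/ɖʐ/).

/ts/, /tʃ/, /ɖʐ/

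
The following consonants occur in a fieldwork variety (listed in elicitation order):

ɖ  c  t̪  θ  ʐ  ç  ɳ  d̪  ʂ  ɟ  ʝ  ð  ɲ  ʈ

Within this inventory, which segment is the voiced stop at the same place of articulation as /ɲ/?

/ɲ/ is a palatal nasal.
The voiced stop at the same place is a voiced palatal stop — in this inventory, /ɟ/.

/ɟ/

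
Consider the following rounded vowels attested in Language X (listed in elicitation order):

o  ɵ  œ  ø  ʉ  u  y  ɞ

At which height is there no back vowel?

low-mid

height            front     central   back    
high              y         ʉ         u       
high-mid          ø         ɵ         o       
low-mid           œ         ɞ         —       
Every height has a back member except low-mid, where /ɔ/ would be expected.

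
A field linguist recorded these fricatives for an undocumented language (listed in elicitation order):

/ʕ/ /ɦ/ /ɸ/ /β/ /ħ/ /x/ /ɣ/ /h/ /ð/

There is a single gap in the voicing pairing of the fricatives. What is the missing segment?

bilabial: voiceless /ɸ/, voiced /β/.
dental: voiceless —, voiced /ð/.
velar: voiceless /x/, voiced /ɣ/.
pharyngeal: voiceless /ħ/, voiced /ʕ/.
glottal: voiceless /h/, voiced /ɦ/.
The dental row has no voiceless member, so the gap is the voiceless dental fricative /θ/.

/θ/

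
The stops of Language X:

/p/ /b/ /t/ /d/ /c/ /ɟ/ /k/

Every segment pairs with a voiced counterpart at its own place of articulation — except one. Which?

Bilabial: /p/ ~ /b/
Alveolar: /t/ ~ /d/
Palatal: /c/ ~ /ɟ/
Velar: only /k/ (voiceless); no voiced partner.
So /k/ is the unpaired segment.

/k/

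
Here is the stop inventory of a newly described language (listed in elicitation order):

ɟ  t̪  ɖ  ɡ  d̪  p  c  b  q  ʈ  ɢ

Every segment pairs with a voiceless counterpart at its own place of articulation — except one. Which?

Bilabial: /p/ ~ /b/
Dental: /t̪/ ~ /d̪/
Retroflex: /ʈ/ ~ /ɖ/
Palatal: /c/ ~ /ɟ/
Uvular: /q/ ~ /ɢ/
Velar: only /ɡ/ (voiced); no voiceless partner.
So /ɡ/ is the unpaired segment.

/ɡ/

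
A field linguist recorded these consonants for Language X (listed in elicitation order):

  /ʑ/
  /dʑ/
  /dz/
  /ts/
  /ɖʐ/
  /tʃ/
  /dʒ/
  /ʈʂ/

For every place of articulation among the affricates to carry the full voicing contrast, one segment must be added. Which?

alveolar: voiceless /ts/, voiced /dz/.
postalveolar: voiceless /tʃ/, voiced /dʒ/.
retroflex: voiceless /ʈʂ/, voiced /ɖʐ/.
alveolo-palatal: voiceless —, voiced /dʑ/.
The alveolo-palatal row has no voiceless member, so the gap is the voiceless alveolo-palatal affricate /tɕ/.

/tɕ/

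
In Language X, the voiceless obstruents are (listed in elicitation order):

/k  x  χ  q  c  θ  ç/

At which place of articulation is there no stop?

place of articulation  stop      fricative
dental            —         θ       
palatal           c         ç       
velar             k         x       
uvular            q         χ       
Every place of articulation has a stop member except dental, where /t̪/ would be expected.

dental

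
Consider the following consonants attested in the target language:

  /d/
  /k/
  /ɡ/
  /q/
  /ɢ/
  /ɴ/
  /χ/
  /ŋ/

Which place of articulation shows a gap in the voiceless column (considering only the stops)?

alveolar

Voiceless: /k/ (velar), /q/ (uvular).
Voiced: /d/ (alveolar), /ɡ/ (velar), /ɢ/ (uvular).
Every place of articulation has a voiceless member except alveolar, where /t/ would be expected.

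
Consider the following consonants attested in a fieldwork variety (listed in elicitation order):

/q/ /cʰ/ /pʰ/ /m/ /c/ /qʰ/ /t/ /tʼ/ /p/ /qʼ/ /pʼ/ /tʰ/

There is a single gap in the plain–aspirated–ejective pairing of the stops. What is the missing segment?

place of articulation  plain     aspirated  ejective
bilabial          p         pʰ        pʼ      
alveolar          t         tʰ        tʼ      
palatal           c         cʰ        —       
uvular            q         qʰ        qʼ      
The palatal row has no ejective member, so the gap is the ejective palatal stop /cʼ/.

/cʼ/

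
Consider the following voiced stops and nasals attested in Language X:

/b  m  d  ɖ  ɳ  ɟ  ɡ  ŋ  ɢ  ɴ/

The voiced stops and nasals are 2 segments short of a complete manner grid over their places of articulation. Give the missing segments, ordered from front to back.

Oral stop: /b/ (bilabial), /d/ (alveolar), /ɖ/ (retroflex), /ɟ/ (palatal), /ɡ/ (velar), /ɢ/ (uvular).
Nasal: /m/ (bilabial), /ɳ/ (retroflex), /ŋ/ (velar), /ɴ/ (uvular).
Gaps, from front to back: alveolar lacks nasal (/n/); palatal lacks nasal (/ɲ/).

/n/, /ɲ/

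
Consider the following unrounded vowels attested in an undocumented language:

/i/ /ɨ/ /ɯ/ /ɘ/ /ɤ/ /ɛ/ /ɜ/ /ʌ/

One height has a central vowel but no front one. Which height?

Front: /i/ (high), /ɛ/ (low-mid).
Central: /ɨ/ (high), /ɘ/ (high-mid), /ɜ/ (low-mid).
Back: /ɯ/ (high), /ɤ/ (high-mid), /ʌ/ (low-mid).
Every height has a front member except high-mid, where /e/ would be expected.

high-mid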